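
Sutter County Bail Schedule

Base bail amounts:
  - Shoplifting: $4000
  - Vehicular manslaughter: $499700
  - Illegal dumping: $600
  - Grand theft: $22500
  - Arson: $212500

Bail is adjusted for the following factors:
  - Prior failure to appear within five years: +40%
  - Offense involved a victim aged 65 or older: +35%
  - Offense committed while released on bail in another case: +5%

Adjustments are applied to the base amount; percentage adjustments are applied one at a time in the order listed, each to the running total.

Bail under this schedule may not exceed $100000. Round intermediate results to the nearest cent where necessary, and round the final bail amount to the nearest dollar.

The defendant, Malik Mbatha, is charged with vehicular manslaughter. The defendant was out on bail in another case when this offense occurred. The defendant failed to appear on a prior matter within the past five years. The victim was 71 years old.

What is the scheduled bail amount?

Base amounts from the schedule: vehicular manslaughter $499700.
Single charge. Combined base = $499700.
Prior failure to appear within five years (+40%): $499700 × 1.4 = $699580.
Offense involved a victim aged 65 or older (+35%): $699580 × 1.35 = $944433.
Offense committed while released on bail in another case (+5%): $944433 × 1.05 = $991654.65.
Result $991654.65 exceeds the maximum of $100000; bail is capped at $100000.

$100000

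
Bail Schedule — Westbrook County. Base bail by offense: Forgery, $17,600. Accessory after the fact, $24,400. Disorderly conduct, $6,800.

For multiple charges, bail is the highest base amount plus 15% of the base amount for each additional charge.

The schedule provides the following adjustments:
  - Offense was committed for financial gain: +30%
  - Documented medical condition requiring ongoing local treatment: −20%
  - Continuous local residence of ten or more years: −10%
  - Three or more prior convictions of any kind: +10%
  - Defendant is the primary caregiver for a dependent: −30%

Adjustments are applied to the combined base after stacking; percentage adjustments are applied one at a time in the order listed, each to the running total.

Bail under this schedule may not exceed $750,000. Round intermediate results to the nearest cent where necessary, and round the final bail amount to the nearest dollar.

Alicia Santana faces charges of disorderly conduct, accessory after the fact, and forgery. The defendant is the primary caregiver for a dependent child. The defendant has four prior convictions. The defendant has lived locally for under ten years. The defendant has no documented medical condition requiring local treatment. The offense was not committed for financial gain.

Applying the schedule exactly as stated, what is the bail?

Base amounts from the schedule: disorderly conduct $6,800; accessory after the fact $24,400; forgery $17,600.
Stacking rule: highest base plus 15% of each additional charge. Highest is accessory after the fact at $24,400. Additional: $6,800 × 15% = $1,020; $17,600 × 15% = $2,640. Combined base = $24,400 + $3,660 = $28,060.
Three or more prior convictions of any kind (+10%): $28,060 × 1.1 = $30,866.
Defendant is the primary caregiver for a dependent (−30%): $30,866 × 0.7 = $21,606.20.
$21,606.20 is within the $750,000 maximum.
Rounded to the nearest dollar: $21,606.

$21,606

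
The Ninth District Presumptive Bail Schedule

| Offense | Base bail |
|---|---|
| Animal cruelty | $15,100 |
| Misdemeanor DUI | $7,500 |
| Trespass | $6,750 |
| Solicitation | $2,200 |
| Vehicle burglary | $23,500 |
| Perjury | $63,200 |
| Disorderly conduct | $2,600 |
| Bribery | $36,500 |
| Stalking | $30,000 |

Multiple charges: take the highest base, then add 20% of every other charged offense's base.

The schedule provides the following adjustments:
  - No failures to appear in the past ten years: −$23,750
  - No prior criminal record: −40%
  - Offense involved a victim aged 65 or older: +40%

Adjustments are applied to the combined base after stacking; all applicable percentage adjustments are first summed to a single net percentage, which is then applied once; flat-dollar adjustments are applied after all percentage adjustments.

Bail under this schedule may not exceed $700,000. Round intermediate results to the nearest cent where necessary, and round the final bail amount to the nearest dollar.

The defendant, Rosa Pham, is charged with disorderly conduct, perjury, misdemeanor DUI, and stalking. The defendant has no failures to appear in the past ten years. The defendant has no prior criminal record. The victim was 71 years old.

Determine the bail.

$47,470

Base amounts from the schedule: disorderly conduct $2,600; perjury $63,200; misdemeanor DUI $7,500; stalking $30,000.
Stacking rule: highest base plus 20% of each additional charge. Highest is perjury at $63,200. Additional: $2,600 × 20% = $520; $7,500 × 20% = $1,500; $30,000 × 20% = $6,000. Combined base = $63,200 + $8,020 = $71,220.
Net percentage adjustment: −40% +40% = +0%. $71,220 × 1 = $71,220.
No failures to appear in the past ten years (−$23,750 flat): $71,220 − $23,750 = $47,470.
$47,470 is within the $700,000 maximum.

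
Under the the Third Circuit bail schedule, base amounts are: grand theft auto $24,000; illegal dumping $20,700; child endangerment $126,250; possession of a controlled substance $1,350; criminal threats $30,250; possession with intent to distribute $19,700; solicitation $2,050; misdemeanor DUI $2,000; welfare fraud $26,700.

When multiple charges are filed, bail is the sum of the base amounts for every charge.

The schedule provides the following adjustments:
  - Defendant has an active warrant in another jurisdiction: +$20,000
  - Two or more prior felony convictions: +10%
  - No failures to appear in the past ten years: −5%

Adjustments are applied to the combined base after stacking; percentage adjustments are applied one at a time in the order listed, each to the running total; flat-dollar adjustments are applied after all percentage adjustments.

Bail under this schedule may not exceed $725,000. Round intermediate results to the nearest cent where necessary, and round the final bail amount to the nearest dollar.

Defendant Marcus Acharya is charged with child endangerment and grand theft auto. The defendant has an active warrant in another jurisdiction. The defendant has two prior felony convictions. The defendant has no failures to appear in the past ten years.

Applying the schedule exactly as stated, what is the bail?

$177,011

Base amounts from the schedule: child endangerment $126,250; grand theft auto $24,000.
Stacking rule: sum of all bases. $126,250 + $24,000 = $150,250.
Two or more prior felony convictions (+10%): $150,250 × 1.1 = $165,275.
No failures to appear in the past ten years (−5%): $165,275 × 0.95 = $157,011.25.
Defendant has an active warrant in another jurisdiction (+$20,000 flat): $157,011.25 + $20,000 = $177,011.25.
$177,011.25 is within the $725,000 maximum.
Rounded to the nearest dollar: $177,011.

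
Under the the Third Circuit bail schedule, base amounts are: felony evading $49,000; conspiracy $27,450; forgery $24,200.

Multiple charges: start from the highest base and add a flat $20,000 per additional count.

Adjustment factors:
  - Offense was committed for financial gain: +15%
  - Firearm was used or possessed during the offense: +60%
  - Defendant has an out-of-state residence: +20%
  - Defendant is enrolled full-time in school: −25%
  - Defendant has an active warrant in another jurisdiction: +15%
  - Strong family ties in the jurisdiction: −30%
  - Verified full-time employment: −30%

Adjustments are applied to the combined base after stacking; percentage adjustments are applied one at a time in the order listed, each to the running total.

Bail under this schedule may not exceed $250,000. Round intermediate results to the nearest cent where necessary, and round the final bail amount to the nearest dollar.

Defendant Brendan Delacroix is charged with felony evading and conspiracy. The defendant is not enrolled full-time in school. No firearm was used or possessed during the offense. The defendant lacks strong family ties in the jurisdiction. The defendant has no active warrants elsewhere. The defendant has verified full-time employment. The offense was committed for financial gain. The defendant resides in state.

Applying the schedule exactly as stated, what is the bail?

$55,545

Base amounts from the schedule: felony evading $49,000; conspiracy $27,450.
Stacking rule: highest base plus $20,000 per additional charge. Highest is felony evading at $49,000; 1 additional charge → +$20,000. Combined base = $69,000.
Offense was committed for financial gain (+15%): $69,000 × 1.15 = $79,350.
Verified full-time employment (−30%): $79,350 × 0.7 = $55,545.
$55,545 is within the $250,000 maximum.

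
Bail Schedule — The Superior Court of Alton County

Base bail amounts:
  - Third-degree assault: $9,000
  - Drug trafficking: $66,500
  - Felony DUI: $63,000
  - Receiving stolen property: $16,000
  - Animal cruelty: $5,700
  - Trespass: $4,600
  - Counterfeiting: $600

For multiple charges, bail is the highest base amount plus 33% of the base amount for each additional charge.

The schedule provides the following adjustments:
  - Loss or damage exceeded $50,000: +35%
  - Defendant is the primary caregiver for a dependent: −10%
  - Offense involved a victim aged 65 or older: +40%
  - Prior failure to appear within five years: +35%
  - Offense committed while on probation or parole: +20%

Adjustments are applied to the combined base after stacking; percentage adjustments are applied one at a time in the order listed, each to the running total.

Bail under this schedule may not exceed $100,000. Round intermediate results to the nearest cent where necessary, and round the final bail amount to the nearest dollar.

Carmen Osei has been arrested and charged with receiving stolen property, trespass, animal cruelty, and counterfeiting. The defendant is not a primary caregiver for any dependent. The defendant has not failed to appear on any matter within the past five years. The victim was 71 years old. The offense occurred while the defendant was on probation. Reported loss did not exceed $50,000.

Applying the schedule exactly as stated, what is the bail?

Base amounts from the schedule: receiving stolen property $16,000; trespass $4,600; animal cruelty $5,700; counterfeiting $600.
Stacking rule: highest base plus 33% of each additional charge. Highest is receiving stolen property at $16,000. Additional: $4,600 × 33% = $1,518; $5,700 × 33% = $1,881; $600 × 33% = $198. Combined base = $16,000 + $3,597 = $19,597.
Offense involved a victim aged 65 or older (+40%): $19,597 × 1.4 = $27,435.80.
Offense committed while on probation or parole (+20%): $27,435.80 × 1.2 = $32,922.96.
$32,922.96 is within the $100,000 maximum.
Rounded to the nearest dollar: $32,923.

$32,923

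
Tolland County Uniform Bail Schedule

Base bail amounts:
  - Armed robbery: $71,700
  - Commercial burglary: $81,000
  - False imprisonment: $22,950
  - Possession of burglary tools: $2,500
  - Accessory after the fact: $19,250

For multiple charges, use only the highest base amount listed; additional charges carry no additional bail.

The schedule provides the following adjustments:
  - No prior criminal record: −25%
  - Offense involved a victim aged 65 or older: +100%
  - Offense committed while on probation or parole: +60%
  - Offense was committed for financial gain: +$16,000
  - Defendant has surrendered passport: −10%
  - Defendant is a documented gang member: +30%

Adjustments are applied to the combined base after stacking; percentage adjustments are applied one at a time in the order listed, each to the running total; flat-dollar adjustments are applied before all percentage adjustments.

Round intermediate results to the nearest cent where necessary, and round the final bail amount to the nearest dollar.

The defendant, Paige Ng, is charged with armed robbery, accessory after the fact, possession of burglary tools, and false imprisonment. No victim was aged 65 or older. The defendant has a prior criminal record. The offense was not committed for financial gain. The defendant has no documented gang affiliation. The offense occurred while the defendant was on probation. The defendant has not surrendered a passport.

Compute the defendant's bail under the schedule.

Base amounts from the schedule: armed robbery $71,700; accessory after the fact $19,250; possession of burglary tools $2,500; false imprisonment $22,950.
Stacking rule: use the highest base only. Highest is armed robbery at $71,700. Combined base = $71,700.
Offense committed while on probation or parole (+60%): $71,700 × 1.6 = $114,720.

$114,720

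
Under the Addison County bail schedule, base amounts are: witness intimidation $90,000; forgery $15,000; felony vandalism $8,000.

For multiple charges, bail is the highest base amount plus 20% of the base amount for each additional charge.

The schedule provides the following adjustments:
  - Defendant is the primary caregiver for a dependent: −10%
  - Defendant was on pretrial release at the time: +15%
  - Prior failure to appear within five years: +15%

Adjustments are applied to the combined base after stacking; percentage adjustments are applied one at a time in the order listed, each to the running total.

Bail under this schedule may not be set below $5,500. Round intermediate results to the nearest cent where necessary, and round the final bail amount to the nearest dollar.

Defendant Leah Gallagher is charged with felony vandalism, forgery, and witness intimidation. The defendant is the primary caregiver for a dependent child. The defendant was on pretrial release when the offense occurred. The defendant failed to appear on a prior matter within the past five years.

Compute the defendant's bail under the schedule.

$112,598

Base amounts from the schedule: felony vandalism $8,000; forgery $15,000; witness intimidation $90,000.
Stacking rule: highest base plus 20% of each additional charge. Highest is witness intimidation at $90,000. Additional: $8,000 × 20% = $1,600; $15,000 × 20% = $3,000. Combined base = $90,000 + $4,600 = $94,600.
Defendant is the primary caregiver for a dependent (−10%): $94,600 × 0.9 = $85,140.
Defendant was on pretrial release at the time (+15%): $85,140 × 1.15 = $97,911.
Prior failure to appear within five years (+15%): $97,911 × 1.15 = $112,597.65.
$112,597.65 is at or above the $5,500 minimum.
Rounded to the nearest dollar: $112,598.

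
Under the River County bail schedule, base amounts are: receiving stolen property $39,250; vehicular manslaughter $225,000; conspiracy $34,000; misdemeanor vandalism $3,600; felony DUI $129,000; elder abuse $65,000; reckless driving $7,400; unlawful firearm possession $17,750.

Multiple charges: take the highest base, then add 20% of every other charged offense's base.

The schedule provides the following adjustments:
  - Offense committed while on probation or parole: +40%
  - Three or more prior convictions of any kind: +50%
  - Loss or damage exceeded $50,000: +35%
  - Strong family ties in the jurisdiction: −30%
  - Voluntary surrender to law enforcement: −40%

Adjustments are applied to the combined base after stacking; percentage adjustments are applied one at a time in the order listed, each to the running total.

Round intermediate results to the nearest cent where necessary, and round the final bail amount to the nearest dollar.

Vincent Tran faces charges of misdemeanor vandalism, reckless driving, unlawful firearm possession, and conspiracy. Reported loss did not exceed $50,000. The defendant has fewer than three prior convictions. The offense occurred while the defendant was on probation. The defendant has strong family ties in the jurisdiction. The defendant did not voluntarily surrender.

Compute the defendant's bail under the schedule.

$38,955

Base amounts from the schedule: misdemeanor vandalism $3,600; reckless driving $7,400; unlawful firearm possession $17,750; conspiracy $34,000.
Stacking rule: highest base plus 20% of each additional charge. Highest is conspiracy at $34,000. Additional: $3,600 × 20% = $720; $7,400 × 20% = $1,480; $17,750 × 20% = $3,550. Combined base = $34,000 + $5,750 = $39,750.
Offense committed while on probation or parole (+40%): $39,750 × 1.4 = $55,650.
Strong family ties in the jurisdiction (−30%): $55,650 × 0.7 = $38,955.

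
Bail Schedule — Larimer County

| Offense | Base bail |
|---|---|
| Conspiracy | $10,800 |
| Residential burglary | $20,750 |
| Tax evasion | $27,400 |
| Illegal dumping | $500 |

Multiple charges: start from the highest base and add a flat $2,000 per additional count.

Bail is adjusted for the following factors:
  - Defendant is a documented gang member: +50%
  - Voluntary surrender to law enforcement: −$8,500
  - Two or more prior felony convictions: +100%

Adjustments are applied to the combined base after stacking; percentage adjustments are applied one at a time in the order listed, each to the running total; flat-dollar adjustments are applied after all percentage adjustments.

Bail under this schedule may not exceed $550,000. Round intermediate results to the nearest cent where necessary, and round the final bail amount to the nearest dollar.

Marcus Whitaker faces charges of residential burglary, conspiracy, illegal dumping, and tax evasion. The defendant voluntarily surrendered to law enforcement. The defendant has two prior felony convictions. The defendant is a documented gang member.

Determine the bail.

$91,700

Base amounts from the schedule: residential burglary $20,750; conspiracy $10,800; illegal dumping $500; tax evasion $27,400.
Stacking rule: highest base plus $2,000 per additional charge. Highest is tax evasion at $27,400; 3 additional charges → +$6,000. Combined base = $33,400.
Defendant is a documented gang member (+50%): $33,400 × 1.5 = $50,100.
Two or more prior felony convictions (+100%): $50,100 × 2 = $100,200.
Voluntary surrender to law enforcement (−$8,500 flat): $100,200 − $8,500 = $91,700.
$91,700 is within the $550,000 maximum.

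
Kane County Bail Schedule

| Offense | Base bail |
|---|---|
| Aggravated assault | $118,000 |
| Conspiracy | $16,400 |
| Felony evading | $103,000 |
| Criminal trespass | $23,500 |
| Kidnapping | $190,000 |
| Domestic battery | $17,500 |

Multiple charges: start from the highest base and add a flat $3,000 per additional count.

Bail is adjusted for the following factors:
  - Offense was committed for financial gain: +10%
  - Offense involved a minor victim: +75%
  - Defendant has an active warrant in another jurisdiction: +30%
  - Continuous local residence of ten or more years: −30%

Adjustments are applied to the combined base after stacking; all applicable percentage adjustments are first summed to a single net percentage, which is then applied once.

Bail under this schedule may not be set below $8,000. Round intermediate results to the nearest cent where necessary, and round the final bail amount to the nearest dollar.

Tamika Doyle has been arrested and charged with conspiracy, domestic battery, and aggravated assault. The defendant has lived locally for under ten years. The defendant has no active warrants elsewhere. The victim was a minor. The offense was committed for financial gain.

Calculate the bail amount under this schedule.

$229,400

Base amounts from the schedule: conspiracy $16,400; domestic battery $17,500; aggravated assault $118,000.
Stacking rule: highest base plus $3,000 per additional charge. Highest is aggravated assault at $118,000; 2 additional charges → +$6,000. Combined base = $124,000.
Net percentage adjustment: +10% +75% = +85%. $124,000 × 1.85 = $229,400.
$229,400 is at or above the $8,000 minimum.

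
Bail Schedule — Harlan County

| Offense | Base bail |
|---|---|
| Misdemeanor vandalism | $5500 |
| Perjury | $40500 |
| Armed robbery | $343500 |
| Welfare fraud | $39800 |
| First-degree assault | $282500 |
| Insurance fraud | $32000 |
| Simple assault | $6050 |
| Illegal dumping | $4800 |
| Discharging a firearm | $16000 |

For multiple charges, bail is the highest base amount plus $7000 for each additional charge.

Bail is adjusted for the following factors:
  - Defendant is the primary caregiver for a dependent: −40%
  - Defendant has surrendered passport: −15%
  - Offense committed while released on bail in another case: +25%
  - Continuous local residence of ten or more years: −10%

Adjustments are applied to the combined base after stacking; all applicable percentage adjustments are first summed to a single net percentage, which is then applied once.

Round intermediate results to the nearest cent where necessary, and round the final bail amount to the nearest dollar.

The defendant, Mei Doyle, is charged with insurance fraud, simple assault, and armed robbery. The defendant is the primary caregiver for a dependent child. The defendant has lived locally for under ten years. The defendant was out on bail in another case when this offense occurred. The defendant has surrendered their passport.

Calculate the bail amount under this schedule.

Base amounts from the schedule: insurance fraud $32000; simple assault $6050; armed robbery $343500.
Stacking rule: highest base plus $7000 per additional charge. Highest is armed robbery at $343500; 2 additional charges → +$14000. Combined base = $357500.
Net percentage adjustment: −40% −15% +25% = −30%. $357500 × 0.7 = $250250.

$250250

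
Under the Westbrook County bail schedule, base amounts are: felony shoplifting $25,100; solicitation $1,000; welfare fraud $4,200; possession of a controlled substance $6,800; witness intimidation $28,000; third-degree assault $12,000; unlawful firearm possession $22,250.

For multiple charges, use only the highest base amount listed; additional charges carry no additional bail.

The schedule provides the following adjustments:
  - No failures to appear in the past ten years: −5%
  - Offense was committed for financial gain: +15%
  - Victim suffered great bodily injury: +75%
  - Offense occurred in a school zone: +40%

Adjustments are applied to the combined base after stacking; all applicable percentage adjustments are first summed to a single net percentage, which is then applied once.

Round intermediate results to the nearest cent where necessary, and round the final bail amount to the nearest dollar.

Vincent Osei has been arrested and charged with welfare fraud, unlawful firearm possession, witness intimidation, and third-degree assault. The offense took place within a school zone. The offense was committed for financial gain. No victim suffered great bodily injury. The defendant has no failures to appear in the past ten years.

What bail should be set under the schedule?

Base amounts from the schedule: welfare fraud $4,200; unlawful firearm possession $22,250; witness intimidation $28,000; third-degree assault $12,000.
Stacking rule: use the highest base only. Highest is witness intimidation at $28,000. Combined base = $28,000.
Net percentage adjustment: −5% +15% +40% = +50%. $28,000 × 1.5 = $42,000.

$42,000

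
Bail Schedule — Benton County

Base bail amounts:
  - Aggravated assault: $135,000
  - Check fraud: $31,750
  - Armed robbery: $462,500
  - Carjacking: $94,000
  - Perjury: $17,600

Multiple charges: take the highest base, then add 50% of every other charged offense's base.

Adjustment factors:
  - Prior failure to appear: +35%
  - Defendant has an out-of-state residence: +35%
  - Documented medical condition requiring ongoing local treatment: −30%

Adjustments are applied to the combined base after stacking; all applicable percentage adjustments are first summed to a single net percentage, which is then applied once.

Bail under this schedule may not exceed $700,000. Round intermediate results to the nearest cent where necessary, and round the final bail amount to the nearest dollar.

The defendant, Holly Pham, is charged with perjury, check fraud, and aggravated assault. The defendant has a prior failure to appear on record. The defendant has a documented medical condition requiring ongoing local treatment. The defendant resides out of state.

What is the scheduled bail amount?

$223,545

Base amounts from the schedule: perjury $17,600; check fraud $31,750; aggravated assault $135,000.
Stacking rule: highest base plus 50% of each additional charge. Highest is aggravated assault at $135,000. Additional: $17,600 × 50% = $8,800; $31,750 × 50% = $15,875. Combined base = $135,000 + $24,675 = $159,675.
Net percentage adjustment: +35% +35% −30% = +40%. $159,675 × 1.4 = $223,545.
$223,545 is within the $700,000 maximum.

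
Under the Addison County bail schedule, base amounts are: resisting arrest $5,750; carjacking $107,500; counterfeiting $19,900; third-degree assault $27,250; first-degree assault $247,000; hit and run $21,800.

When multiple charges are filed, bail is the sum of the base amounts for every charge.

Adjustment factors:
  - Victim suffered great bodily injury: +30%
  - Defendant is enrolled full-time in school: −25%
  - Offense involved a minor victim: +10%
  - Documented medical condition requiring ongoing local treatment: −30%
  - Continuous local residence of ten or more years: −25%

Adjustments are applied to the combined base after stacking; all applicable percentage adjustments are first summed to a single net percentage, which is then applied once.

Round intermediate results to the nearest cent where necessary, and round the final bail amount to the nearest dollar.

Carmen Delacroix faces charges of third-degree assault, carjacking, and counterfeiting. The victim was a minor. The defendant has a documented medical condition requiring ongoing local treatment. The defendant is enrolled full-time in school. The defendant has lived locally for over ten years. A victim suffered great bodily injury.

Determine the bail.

$92,790

Base amounts from the schedule: third-degree assault $27,250; carjacking $107,500; counterfeiting $19,900.
Stacking rule: sum of all bases. $27,250 + $107,500 + $19,900 = $154,650.
Net percentage adjustment: +30% −25% +10% −30% −25% = −40%. $154,650 × 0.6 = $92,790.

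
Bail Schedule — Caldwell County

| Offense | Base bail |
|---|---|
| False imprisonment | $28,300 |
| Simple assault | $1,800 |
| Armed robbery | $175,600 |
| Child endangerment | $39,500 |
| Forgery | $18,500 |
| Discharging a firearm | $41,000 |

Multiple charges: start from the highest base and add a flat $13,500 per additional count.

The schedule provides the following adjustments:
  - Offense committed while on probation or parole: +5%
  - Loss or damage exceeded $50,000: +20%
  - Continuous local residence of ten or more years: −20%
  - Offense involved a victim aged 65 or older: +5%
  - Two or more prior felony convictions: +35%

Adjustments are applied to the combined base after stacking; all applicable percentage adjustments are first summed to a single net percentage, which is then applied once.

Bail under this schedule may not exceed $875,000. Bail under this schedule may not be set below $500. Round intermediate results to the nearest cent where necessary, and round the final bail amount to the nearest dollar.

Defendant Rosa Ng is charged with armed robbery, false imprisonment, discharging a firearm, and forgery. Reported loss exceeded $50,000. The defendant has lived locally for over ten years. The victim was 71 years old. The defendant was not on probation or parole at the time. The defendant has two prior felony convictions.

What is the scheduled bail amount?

Base amounts from the schedule: armed robbery $175,600; false imprisonment $28,300; discharging a firearm $41,000; forgery $18,500.
Stacking rule: highest base plus $13,500 per additional charge. Highest is armed robbery at $175,600; 3 additional charges → +$40,500. Combined base = $216,100.
Net percentage adjustment: +20% −20% +5% +35% = +40%. $216,100 × 1.4 = $302,540.
$302,540 is within the $875,000 maximum.
$302,540 is at or above the $500 minimum.

$302,540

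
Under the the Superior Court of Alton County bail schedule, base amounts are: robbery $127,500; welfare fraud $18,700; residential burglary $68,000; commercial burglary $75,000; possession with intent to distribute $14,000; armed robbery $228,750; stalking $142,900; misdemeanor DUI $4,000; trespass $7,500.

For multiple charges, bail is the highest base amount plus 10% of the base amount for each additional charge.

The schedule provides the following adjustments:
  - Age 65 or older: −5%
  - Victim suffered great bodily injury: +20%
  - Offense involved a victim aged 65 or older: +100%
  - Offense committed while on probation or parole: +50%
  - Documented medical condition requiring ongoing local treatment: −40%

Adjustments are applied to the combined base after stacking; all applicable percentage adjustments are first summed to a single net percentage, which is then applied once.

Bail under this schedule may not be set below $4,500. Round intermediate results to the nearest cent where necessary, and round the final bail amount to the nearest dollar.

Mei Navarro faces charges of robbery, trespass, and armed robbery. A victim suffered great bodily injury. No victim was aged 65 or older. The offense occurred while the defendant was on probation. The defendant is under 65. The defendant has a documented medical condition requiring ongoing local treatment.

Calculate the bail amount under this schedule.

$314,925

Base amounts from the schedule: robbery $127,500; trespass $7,500; armed robbery $228,750.
Stacking rule: highest base plus 10% of each additional charge. Highest is armed robbery at $228,750. Additional: $127,500 × 10% = $12,750; $7,500 × 10% = $750. Combined base = $228,750 + $13,500 = $242,250.
Net percentage adjustment: +20% +50% −40% = +30%. $242,250 × 1.3 = $314,925.
$314,925 is at or above the $4,500 minimum.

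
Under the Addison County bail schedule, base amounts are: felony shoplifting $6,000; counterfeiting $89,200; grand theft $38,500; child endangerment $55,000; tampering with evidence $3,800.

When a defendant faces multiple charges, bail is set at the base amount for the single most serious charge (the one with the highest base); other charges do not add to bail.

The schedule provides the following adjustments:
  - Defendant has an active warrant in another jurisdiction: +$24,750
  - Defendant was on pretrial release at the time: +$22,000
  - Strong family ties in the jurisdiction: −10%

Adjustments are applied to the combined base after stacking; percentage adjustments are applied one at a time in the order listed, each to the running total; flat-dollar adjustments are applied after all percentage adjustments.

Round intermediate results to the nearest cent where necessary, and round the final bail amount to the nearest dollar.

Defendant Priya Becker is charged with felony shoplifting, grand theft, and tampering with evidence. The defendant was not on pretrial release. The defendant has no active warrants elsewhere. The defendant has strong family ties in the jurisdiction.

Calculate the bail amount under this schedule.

$34,650

Base amounts from the schedule: felony shoplifting $6,000; grand theft $38,500; tampering with evidence $3,800.
Stacking rule: use the highest base only. Highest is grand theft at $38,500. Combined base = $38,500.
Strong family ties in the jurisdiction (−10%): $38,500 × 0.9 = $34,650.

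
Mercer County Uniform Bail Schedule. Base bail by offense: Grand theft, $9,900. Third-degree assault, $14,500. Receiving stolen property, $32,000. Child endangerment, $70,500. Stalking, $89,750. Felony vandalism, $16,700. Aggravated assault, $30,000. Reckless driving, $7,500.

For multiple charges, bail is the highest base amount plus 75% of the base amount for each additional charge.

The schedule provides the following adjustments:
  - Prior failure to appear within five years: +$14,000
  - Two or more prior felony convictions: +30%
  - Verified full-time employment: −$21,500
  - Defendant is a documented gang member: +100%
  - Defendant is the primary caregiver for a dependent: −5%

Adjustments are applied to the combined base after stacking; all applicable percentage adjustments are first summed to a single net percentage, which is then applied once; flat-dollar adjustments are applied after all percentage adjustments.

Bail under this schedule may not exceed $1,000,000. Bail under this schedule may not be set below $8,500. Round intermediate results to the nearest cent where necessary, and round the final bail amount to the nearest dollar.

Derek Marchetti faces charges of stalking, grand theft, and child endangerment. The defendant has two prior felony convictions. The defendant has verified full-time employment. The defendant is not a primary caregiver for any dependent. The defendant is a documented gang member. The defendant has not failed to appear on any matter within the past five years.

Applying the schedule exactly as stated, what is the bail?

$323,615

Base amounts from the schedule: stalking $89,750; grand theft $9,900; child endangerment $70,500.
Stacking rule: highest base plus 75% of each additional charge. Highest is stalking at $89,750. Additional: $9,900 × 75% = $7,425; $70,500 × 75% = $52,875. Combined base = $89,750 + $60,300 = $150,050.
Net percentage adjustment: +30% +100% = +130%. $150,050 × 2.3 = $345,115.
Verified full-time employment (−$21,500 flat): $345,115 − $21,500 = $323,615.
$323,615 is within the $1,000,000 maximum.
$323,615 is at or above the $8,500 minimum.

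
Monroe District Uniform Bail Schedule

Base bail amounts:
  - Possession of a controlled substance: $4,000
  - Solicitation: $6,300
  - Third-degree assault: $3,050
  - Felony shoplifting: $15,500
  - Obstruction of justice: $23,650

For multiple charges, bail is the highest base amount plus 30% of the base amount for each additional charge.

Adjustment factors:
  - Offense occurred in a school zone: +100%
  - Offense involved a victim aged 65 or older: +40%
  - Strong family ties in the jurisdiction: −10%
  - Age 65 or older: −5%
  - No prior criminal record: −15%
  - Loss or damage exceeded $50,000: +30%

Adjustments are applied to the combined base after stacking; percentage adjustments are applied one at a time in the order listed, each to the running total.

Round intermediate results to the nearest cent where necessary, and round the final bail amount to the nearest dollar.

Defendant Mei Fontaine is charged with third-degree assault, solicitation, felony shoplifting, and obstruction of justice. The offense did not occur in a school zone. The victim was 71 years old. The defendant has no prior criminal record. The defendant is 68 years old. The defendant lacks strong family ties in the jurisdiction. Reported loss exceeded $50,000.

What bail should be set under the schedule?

Base amounts from the schedule: third-degree assault $3,050; solicitation $6,300; felony shoplifting $15,500; obstruction of justice $23,650.
Stacking rule: highest base plus 30% of each additional charge. Highest is obstruction of justice at $23,650. Additional: $3,050 × 30% = $915; $6,300 × 30% = $1,890; $15,500 × 30% = $4,650. Combined base = $23,650 + $7,455 = $31,105.
Offense involved a victim aged 65 or older (+40%): $31,105 × 1.4 = $43,547.
Age 65 or older (−5%): $43,547 × 0.95 = $41,369.65.
No prior criminal record (−15%): $41,369.65 × 0.85 = $35,164.20.
Loss or damage exceeded $50,000 (+30%): $35,164.20 × 1.3 = $45,713.46.
Rounded to the nearest dollar: $45,713.

$45,713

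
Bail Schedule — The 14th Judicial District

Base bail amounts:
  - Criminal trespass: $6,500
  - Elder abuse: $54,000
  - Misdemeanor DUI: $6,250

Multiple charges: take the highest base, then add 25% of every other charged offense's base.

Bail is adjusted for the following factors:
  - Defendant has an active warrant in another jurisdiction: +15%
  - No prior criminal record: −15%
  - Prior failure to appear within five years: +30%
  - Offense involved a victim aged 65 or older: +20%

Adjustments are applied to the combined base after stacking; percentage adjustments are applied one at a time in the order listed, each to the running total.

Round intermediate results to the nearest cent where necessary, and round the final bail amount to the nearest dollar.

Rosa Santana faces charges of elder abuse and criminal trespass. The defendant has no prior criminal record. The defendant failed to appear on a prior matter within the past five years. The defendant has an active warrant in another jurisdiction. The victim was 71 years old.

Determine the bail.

$84,823

Base amounts from the schedule: elder abuse $54,000; criminal trespass $6,500.
Stacking rule: highest base plus 25% of each additional charge. Highest is elder abuse at $54,000. Additional: $6,500 × 25% = $1,625. Combined base = $54,000 + $1,625 = $55,625.
Defendant has an active warrant in another jurisdiction (+15%): $55,625 × 1.15 = $63,968.75.
No prior criminal record (−15%): $63,968.75 × 0.85 = $54,373.44.
Prior failure to appear within five years (+30%): $54,373.44 × 1.3 = $70,685.47.
Offense involved a victim aged 65 or older (+20%): $70,685.47 × 1.2 = $84,822.56.
Rounded to the nearest dollar: $84,823.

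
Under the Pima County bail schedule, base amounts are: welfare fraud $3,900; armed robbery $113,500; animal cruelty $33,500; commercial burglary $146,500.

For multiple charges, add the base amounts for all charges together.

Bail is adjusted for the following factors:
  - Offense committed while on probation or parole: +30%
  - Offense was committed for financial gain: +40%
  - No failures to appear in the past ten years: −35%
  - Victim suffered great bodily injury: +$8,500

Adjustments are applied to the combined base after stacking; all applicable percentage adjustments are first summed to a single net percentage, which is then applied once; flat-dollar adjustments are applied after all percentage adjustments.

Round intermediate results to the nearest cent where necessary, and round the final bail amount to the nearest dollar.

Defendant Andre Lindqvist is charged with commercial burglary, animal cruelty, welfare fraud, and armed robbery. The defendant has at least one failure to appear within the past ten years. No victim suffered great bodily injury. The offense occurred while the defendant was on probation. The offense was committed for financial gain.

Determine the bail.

$505,580

Base amounts from the schedule: commercial burglary $146,500; animal cruelty $33,500; welfare fraud $3,900; armed robbery $113,500.
Stacking rule: sum of all bases. $146,500 + $33,500 + $3,900 + $113,500 = $297,400.
Net percentage adjustment: +30% +40% = +70%. $297,400 × 1.7 = $505,580.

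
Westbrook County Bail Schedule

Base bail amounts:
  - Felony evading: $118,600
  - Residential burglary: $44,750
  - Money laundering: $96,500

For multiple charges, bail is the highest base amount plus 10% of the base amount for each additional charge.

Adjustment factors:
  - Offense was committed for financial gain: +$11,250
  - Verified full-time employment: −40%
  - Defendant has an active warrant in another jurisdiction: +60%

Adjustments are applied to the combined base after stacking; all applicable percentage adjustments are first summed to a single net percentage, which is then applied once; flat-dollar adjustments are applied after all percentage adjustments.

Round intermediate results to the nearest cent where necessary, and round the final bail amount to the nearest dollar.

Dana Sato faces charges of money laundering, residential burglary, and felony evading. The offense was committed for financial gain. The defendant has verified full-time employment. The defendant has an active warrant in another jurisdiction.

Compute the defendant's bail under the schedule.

Base amounts from the schedule: money laundering $96,500; residential burglary $44,750; felony evading $118,600.
Stacking rule: highest base plus 10% of each additional charge. Highest is felony evading at $118,600. Additional: $96,500 × 10% = $9,650; $44,750 × 10% = $4,475. Combined base = $118,600 + $14,125 = $132,725.
Net percentage adjustment: −40% +60% = +20%. $132,725 × 1.2 = $159,270.
Offense was committed for financial gain (+$11,250 flat): $159,270 + $11,250 = $170,520.

$170,520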